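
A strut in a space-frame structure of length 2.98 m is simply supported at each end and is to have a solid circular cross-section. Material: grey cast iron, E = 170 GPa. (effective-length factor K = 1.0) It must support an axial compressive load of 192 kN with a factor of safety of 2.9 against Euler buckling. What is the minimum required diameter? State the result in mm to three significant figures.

d ≈ 88.0 mm

Required P_cr = n·P = 2.9 × 192 = 556.8 kN
L_e = K·L = 1 × 2.98 = 2.980 m
Required I = P_cr·L_e²/(π²E) = 5.568×10^5 × 2.980² / (π² × 1.70×10^11) = 2.947×10^-6 m⁴
I_req = 2.947×10^6 mm⁴
Solid circle: I = πd⁴/64  ⇒  d = (64I/π)^(1/4) = (64×2.947×10^6/π)^(1/4) = 88.0 mm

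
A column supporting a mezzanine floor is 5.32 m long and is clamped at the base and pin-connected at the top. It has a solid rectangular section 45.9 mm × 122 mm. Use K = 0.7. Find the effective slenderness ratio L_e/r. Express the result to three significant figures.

λ ≈ 281

Buckling occurs about the weak axis: I_min = h·b³/12 with b = 45.9 mm (the shorter side).
I_min = 122×45.9³/12 = 9.831×10^5 mm⁴
A = 5.600×10^3 mm²;  r_min = √(I/A) = √(9.831×10^5/5.600×10^3) = 13.25 mm
L_e = K·L = 0.7 × 5.32 m = 3.724 m = 3724.0 mm
λ = L_e / r_min = 3724.0 / 13.25 = 281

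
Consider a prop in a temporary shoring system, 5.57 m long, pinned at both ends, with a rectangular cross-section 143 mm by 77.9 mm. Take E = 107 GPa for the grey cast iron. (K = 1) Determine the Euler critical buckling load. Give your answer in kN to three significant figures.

Buckling occurs about the weak axis: I_min = h·b³/12 with b = 77.9 mm (the shorter side).
I_min = 143×77.9³/12 = 5.633×10^6 mm⁴
I = 5.633×10^6 mm⁴ = 5.633×10^-6 m⁴
Effective length L_e = K·L = 1 × 5.57 = 5.570 m
P_cr = π²EI / L_e² = π² × 107×10⁹ × 5.633×10^-6 / 5.570² = 1.918×10^5 N

P_cr ≈ 192 kN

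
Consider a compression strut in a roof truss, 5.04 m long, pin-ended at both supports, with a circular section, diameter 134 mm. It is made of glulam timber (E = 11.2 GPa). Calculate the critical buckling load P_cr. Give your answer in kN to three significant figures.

P_cr ≈ 68.9 kN

I = πd⁴/64 = π×134⁴/64 = 1.583×10^7 mm⁴
I = 1.583×10^7 mm⁴ = 1.583×10^-5 m⁴
Effective length L_e = K·L = 1 × 5.04 = 5.040 m
P_cr = π²EI / L_e² = π² × 11.2×10⁹ × 1.583×10^-5 / 5.040² = 6.887×10^4 N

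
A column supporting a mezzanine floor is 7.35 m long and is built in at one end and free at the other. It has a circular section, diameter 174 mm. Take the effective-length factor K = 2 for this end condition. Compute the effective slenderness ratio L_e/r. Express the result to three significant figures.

I = πd⁴/64 = π×174⁴/64 = 4.500×10^7 mm⁴
A = 2.378×10^4 mm²;  r_min = √(I/A) = √(4.500×10^7/2.378×10^4) = 43.50 mm
L_e = K·L = 2 × 7.35 m = 14.70 m = 14700 mm
λ = L_e / r_min = 14700 / 43.50 = 338

λ ≈ 338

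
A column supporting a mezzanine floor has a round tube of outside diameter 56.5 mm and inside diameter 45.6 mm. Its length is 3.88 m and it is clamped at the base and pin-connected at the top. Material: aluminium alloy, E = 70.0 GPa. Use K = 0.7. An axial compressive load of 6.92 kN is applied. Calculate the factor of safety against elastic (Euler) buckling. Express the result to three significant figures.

n ≈ 3.90

d_o = 56.5 mm, d_i = 45.6 mm
I = π(d_o⁴ − d_i⁴)/64 = π(56.5⁴ − 45.60⁴)/64 = 2.880×10^5 mm⁴
I = 2.880×10^5 mm⁴ = 2.880×10^-7 m⁴
Effective length L_e = K·L = 0.7 × 3.88 = 2.716 m
P_cr = π²EI / L_e² = π² × 70.0×10⁹ × 2.880×10^-7 / 2.716² = 2.697×10^4 N
Factor of safety n = P_cr / P = 26.971 / 6.92 = 3.90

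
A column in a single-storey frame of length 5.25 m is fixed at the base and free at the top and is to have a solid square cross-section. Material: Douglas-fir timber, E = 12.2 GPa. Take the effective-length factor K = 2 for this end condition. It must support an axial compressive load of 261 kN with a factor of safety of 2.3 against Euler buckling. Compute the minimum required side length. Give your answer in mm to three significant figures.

Required P_cr = n·P = 2.3 × 261 = 600.3 kN
L_e = K·L = 2 × 5.25 = 10.50 m
Required I = P_cr·L_e²/(π²E) = 6.003×10^5 × 10.50² / (π² × 1.22×10^10) = 5.497×10^-4 m⁴
I_req = 5.497×10^8 mm⁴
Solid square: I = a⁴/12  ⇒  a = (12I)^(1/4) = (12×5.497×10^8)^(1/4) = 285 mm

a ≈ 285 mm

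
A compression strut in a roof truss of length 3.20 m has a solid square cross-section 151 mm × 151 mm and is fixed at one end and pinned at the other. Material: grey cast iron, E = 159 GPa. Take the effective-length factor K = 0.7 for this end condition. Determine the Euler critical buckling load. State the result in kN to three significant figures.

I = a⁴/12 = 151⁴/12 = 4.332×10^7 mm⁴
I = 4.332×10^7 mm⁴ = 4.332×10^-5 m⁴
Effective length L_e = K·L = 0.7 × 3.20 = 2.240 m
P_cr = π²EI / L_e² = π² × 159×10⁹ × 4.332×10^-5 / 2.240² = 1.355×10^7 N

P_cr ≈ 13500 kN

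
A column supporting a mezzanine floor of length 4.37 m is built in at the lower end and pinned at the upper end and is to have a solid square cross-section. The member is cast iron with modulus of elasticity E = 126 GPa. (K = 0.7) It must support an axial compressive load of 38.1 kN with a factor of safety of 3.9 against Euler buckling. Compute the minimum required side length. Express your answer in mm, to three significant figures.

a ≈ 60.5 mm

Required P_cr = n·P = 3.9 × 38.1 = 148.6 kN
L_e = K·L = 0.7 × 4.37 = 3.059 m
Required I = P_cr·L_e²/(π²E) = 1.486×10^5 × 3.059² / (π² × 1.26×10^11) = 1.118×10^-6 m⁴
I_req = 1.118×10^6 mm⁴
Solid square: I = a⁴/12  ⇒  a = (12I)^(1/4) = (12×1.118×10^6)^(1/4) = 60.5 mm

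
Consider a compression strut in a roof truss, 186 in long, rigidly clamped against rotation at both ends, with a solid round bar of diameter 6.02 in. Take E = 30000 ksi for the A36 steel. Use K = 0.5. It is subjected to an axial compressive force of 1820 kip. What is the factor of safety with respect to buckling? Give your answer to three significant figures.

n ≈ 1.21

I = πd⁴/64 = π×6.02⁴/64 = 64.47 in⁴
Effective length L_e = K·L = 0.5 × 186 = 93.00 in
P_cr = π²EI / L_e² = π² × 30000×10³ × 64.47 / 93.00² = 2.207×10^6 lb
Factor of safety n = P_cr / P = 2207.0 / 1820 = 1.21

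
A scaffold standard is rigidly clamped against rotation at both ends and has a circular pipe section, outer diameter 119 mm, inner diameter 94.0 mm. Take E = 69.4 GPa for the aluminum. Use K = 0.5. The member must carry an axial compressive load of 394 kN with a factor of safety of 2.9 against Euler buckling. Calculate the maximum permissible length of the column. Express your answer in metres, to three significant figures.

d_o = 119 mm, d_i = 94.0 mm
I = π(d_o⁴ − d_i⁴)/64 = π(119⁴ − 94.00⁴)/64 = 6.011×10^6 mm⁴
I = 6.011×10^-6 m⁴
Required critical load P_cr = n·P = 2.9 × 394 = 1143 kN = 1.143×10^6 N
From P_cr = π²EI/(K·L)²:  L = (1/K)·√(π²EI/P_cr) = (1/0.5)·√(π²×6.94×10^10×6.011×10^-6/1.143×10^6)
L = 3.80 m

L_max ≈ 3.80 m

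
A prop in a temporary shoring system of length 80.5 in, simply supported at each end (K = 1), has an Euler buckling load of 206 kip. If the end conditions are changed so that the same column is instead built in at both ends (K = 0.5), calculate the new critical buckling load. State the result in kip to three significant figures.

P_cr ≈ 824 kip

P_cr ∝ 1/K², so P_cr,new = P_cr,old × (K_old/K_new)² = 206 × (1/0.5)²
= 206 × 4.000 = 824 kip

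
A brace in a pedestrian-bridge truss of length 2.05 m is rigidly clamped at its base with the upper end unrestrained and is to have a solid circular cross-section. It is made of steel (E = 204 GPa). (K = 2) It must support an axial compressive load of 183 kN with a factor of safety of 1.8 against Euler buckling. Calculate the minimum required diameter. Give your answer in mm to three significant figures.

d ≈ 86.5 mm

Required P_cr = n·P = 1.8 × 183 = 329.4 kN
L_e = K·L = 2 × 2.05 = 4.100 m
Required I = P_cr·L_e²/(π²E) = 3.294×10^5 × 4.100² / (π² × 2.04×10^11) = 2.750×10^-6 m⁴
I_req = 2.750×10^6 mm⁴
Solid circle: I = πd⁴/64  ⇒  d = (64I/π)^(1/4) = (64×2.750×10^6/π)^(1/4) = 86.5 mm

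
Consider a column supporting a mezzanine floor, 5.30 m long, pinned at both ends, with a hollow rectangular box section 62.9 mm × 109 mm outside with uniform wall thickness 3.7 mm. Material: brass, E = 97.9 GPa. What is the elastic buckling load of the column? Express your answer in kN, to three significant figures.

Inner dimensions: h_i = 109 − 2×3.7 = 101.6 mm, b_i = 62.9 − 2×3.7 = 55.50 mm
Weak-axis I_min = (h_o·b_o³ − h_i·b_i³)/12 with b_o = 62.9, b_i = 55.50 mm (shorter outer/inner sides).
I_min = (109×62.9³ − 101.6×55.50³)/12 = 8.131×10^5 mm⁴
I = 8.131×10^5 mm⁴ = 8.131×10^-7 m⁴
Effective length L_e = K·L = 1 × 5.30 = 5.300 m
P_cr = π²EI / L_e² = π² × 97.9×10⁹ × 8.131×10^-7 / 5.300² = 2.797×10^4 N

P_cr ≈ 28.0 kN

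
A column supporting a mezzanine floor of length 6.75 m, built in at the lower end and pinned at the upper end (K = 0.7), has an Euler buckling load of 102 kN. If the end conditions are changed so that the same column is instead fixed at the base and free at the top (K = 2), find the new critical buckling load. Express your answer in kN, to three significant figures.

P_cr ≈ 12.5 kN

P_cr ∝ 1/K², so P_cr,new = P_cr,old × (K_old/K_new)² = 102 × (0.7/2)²
= 102 × 0.1225 = 12.5 kN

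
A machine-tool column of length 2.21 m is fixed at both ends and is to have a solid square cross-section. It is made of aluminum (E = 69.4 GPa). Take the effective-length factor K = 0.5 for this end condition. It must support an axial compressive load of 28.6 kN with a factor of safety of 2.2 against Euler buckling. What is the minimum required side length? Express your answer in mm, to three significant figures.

a ≈ 34.1 mm

Required P_cr = n·P = 2.2 × 28.6 = 62.92 kN
L_e = K·L = 0.5 × 2.21 = 1.105 m
Required I = P_cr·L_e²/(π²E) = 6.292×10^4 × 1.105² / (π² × 6.94×10^10) = 1.122×10^-7 m⁴
I_req = 1.122×10^5 mm⁴
Solid square: I = a⁴/12  ⇒  a = (12I)^(1/4) = (12×1.122×10^5)^(1/4) = 34.1 mm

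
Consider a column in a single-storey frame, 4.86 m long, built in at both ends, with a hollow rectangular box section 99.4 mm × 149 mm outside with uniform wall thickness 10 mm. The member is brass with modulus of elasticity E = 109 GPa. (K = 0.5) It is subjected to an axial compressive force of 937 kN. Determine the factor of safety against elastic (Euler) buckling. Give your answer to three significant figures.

n ≈ 1.32

Inner dimensions: h_i = 149 − 2×10 = 129.0 mm, b_i = 99.4 − 2×10 = 79.40 mm
Weak-axis I_min = (h_o·b_o³ − h_i·b_i³)/12 with b_o = 99.4, b_i = 79.40 mm (shorter outer/inner sides).
I_min = (149×99.4³ − 129.0×79.40³)/12 = 6.813×10^6 mm⁴
I = 6.813×10^6 mm⁴ = 6.813×10^-6 m⁴
Effective length L_e = K·L = 0.5 × 4.86 = 2.430 m
P_cr = π²EI / L_e² = π² × 109×10⁹ × 6.813×10^-6 / 2.430² = 1.241×10^6 N
Factor of safety n = P_cr / P = 1241.3 / 937 = 1.32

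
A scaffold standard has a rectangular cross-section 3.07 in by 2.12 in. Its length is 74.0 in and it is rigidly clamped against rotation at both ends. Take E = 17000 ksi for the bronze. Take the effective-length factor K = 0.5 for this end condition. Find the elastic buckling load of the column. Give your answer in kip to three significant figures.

Buckling occurs about the weak axis: I_min = h·b³/12 with b = 2.12 in (the shorter side).
I_min = 3.07×2.12³/12 = 2.438 in⁴
Effective length L_e = K·L = 0.5 × 74.0 = 37.00 in
P_cr = π²EI / L_e² = π² × 17000×10³ × 2.438 / 37.00² = 2.988×10^5 lb

P_cr ≈ 299 kip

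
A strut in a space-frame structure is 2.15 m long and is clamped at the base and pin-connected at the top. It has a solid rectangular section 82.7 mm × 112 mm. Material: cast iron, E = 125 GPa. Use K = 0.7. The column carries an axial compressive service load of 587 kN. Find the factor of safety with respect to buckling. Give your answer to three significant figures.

Buckling occurs about the weak axis: I_min = h·b³/12 with b = 82.7 mm (the shorter side).
I_min = 112×82.7³/12 = 5.279×10^6 mm⁴
I = 5.279×10^6 mm⁴ = 5.279×10^-6 m⁴
Effective length L_e = K·L = 0.7 × 2.15 = 1.505 m
P_cr = π²EI / L_e² = π² × 125×10⁹ × 5.279×10^-6 / 1.505² = 2.875×10^6 N
Factor of safety n = P_cr / P = 2875.3 / 587 = 4.90

n ≈ 4.90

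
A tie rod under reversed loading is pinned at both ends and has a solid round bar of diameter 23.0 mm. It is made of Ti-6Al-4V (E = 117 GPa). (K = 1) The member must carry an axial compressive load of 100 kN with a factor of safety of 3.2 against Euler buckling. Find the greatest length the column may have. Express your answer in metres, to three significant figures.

L_max ≈ 0.223 m

I = πd⁴/64 = π×23.0⁴/64 = 1.374×10^4 mm⁴
I = 1.374×10^-8 m⁴
Required critical load P_cr = n·P = 3.2 × 100 = 320.0 kN = 3.200×10^5 N
From P_cr = π²EI/(K·L)²:  L = (1/K)·√(π²EI/P_cr) = (1/1)·√(π²×1.17×10^11×1.374×10^-8/3.200×10^5)
L = 0.223 m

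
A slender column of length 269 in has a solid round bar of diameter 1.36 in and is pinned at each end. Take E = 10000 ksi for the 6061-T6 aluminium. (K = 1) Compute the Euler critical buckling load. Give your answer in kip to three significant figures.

I = πd⁴/64 = π×1.36⁴/64 = 0.1679 in⁴
Effective length L_e = K·L = 1 × 269 = 269.0 in
P_cr = π²EI / L_e² = π² × 10000×10³ × 0.1679 / 269.0² = 229.0 lb

P_cr ≈ 0.229 kip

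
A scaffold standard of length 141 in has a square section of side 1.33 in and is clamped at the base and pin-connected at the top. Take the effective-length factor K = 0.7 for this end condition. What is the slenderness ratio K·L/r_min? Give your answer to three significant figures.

For a square r = a/√12 = 1.33/√12 = 0.3839 in
L_e = K·L = 0.7 × 141 = 98.70 in
λ = L_e / r_min = 98.700 / 0.3839 = 257

λ ≈ 257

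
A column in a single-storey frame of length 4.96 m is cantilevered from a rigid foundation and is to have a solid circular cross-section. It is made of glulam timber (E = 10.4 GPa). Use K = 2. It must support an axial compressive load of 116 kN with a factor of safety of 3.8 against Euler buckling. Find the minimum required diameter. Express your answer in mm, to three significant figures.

d ≈ 305 mm

Required P_cr = n·P = 3.8 × 116 = 440.8 kN
L_e = K·L = 2 × 4.96 = 9.920 m
Required I = P_cr·L_e²/(π²E) = 4.408×10^5 × 9.920² / (π² × 1.04×10^10) = 4.226×10^-4 m⁴
I_req = 4.226×10^8 mm⁴
Solid circle: I = πd⁴/64  ⇒  d = (64I/π)^(1/4) = (64×4.226×10^8/π)^(1/4) = 305 mm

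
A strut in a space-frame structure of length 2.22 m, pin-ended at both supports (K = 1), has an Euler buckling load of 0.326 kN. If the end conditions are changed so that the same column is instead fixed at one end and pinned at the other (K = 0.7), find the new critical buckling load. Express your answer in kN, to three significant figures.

P_cr ∝ 1/K², so P_cr,new = P_cr,old × (K_old/K_new)² = 0.326 × (1/0.7)²
= 0.326 × 2.041 = 0.665 kN

P_cr ≈ 0.665 kN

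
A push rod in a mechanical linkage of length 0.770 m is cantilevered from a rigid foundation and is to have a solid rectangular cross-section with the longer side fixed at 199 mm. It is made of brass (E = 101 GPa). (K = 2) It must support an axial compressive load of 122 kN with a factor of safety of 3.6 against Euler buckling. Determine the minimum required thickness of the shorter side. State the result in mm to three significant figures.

Required P_cr = n·P = 3.6 × 122 = 439.2 kN
L_e = K·L = 2 × 0.770 = 1.540 m
Required I = P_cr·L_e²/(π²E) = 4.392×10^5 × 1.540² / (π² × 1.01×10^11) = 1.045×10^-6 m⁴
I_req = 1.045×10^6 mm⁴
Rectangle, weak axis: I_min = h·b³/12 with h = 199 mm fixed  ⇒  b = (12I/h)^(1/3) = 39.8 mm

b ≈ 39.8 mm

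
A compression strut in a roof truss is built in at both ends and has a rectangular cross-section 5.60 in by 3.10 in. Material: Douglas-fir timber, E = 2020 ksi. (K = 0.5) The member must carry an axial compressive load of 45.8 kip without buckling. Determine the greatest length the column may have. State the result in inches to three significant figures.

Buckling occurs about the weak axis: I_min = h·b³/12 with b = 3.10 in (the shorter side).
I_min = 5.60×3.10³/12 = 13.90 in⁴
At the buckling limit P_cr = P = 4.580×10^4 lb
From P_cr = π²EI/(K·L)²:  L = (1/K)·√(π²EI/P_cr) = (1/0.5)·√(π²×2.02×10^6×13.90/4.580×10^4)
L = 156 in

L_max ≈ 156 in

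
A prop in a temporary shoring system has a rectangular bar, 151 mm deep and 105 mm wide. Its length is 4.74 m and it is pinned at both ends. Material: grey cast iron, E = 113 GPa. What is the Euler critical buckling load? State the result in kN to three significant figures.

Buckling occurs about the weak axis: I_min = h·b³/12 with b = 105 mm (the shorter side).
I_min = 151×105³/12 = 1.457×10^7 mm⁴
I = 1.457×10^7 mm⁴ = 1.457×10^-5 m⁴
Effective length L_e = K·L = 1 × 4.74 = 4.740 m
P_cr = π²EI / L_e² = π² × 113×10⁹ × 1.457×10^-5 / 4.740² = 7.231×10^5 N

P_cr ≈ 723 kN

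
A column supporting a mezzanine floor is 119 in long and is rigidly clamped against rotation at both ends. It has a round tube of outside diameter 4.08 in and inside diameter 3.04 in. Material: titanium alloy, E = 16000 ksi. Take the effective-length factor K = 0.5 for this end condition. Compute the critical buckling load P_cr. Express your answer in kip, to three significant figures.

P_cr ≈ 420 kip

d_o = 4.08 in, d_i = 3.04 in
I = π(d_o⁴ − d_i⁴)/64 = π(4.08⁴ − 3.040⁴)/64 = 9.410 in⁴
Effective length L_e = K·L = 0.5 × 119 = 59.50 in
P_cr = π²EI / L_e² = π² × 16000×10³ × 9.410 / 59.50² = 4.197×10^5 lb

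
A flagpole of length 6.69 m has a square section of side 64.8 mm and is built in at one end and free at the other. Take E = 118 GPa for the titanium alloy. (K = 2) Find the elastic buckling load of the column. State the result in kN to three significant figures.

P_cr ≈ 9.56 kN

I = a⁴/12 = 64.8⁴/12 = 1.469×10^6 mm⁴
I = 1.469×10^6 mm⁴ = 1.469×10^-6 m⁴
Effective length L_e = K·L = 2 × 6.69 = 13.38 m
P_cr = π²EI / L_e² = π² × 118×10⁹ × 1.469×10^-6 / 13.38² = 9.558×10^3 N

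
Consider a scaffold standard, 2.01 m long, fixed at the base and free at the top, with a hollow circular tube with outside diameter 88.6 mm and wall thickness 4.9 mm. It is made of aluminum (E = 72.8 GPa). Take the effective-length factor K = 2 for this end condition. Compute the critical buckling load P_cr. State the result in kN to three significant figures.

Inner diameter d_i = 88.6 − 2×4.9 = 78.80 mm
I = π(d_o⁴ − d_i⁴)/64 = π(88.6⁴ − 78.80⁴)/64 = 1.132×10^6 mm⁴
I = 1.132×10^6 mm⁴ = 1.132×10^-6 m⁴
Effective length L_e = K·L = 2 × 2.01 = 4.020 m
P_cr = π²EI / L_e² = π² × 72.8×10⁹ × 1.132×10^-6 / 4.020² = 5.034×10^4 N

P_cr ≈ 50.3 kN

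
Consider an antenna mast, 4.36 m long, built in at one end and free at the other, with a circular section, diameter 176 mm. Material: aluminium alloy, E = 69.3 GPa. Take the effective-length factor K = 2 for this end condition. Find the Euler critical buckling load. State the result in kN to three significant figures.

P_cr ≈ 424 kN

I = πd⁴/64 = π×176⁴/64 = 4.710×10^7 mm⁴
I = 4.710×10^7 mm⁴ = 4.710×10^-5 m⁴
Effective length L_e = K·L = 2 × 4.36 = 8.720 m
P_cr = π²EI / L_e² = π² × 69.3×10⁹ × 4.710×10^-5 / 8.720² = 4.237×10^5 N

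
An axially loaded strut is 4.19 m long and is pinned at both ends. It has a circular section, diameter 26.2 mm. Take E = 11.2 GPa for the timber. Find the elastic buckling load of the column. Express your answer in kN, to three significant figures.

I = πd⁴/64 = π×26.2⁴/64 = 2.313×10^4 mm⁴
I = 2.313×10^4 mm⁴ = 2.313×10^-8 m⁴
Effective length L_e = K·L = 1 × 4.19 = 4.190 m
P_cr = π²EI / L_e² = π² × 11.2×10⁹ × 2.313×10^-8 / 4.190² = 145.6 N

P_cr ≈ 0.146 kN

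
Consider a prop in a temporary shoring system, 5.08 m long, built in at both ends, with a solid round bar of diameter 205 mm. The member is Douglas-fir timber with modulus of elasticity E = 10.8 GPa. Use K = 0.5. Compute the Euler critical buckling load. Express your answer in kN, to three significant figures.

P_cr ≈ 1430 kN

I = πd⁴/64 = π×205⁴/64 = 8.669×10^7 mm⁴
I = 8.669×10^7 mm⁴ = 8.669×10^-5 m⁴
Effective length L_e = K·L = 0.5 × 5.08 = 2.540 m
P_cr = π²EI / L_e² = π² × 10.8×10⁹ × 8.669×10^-5 / 2.540² = 1.432×10^6 N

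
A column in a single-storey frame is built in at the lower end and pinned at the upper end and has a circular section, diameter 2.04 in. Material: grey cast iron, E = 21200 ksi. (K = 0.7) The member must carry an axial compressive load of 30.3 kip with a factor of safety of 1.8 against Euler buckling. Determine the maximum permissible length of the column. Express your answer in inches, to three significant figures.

L_max ≈ 81.6 in

I = πd⁴/64 = π×2.04⁴/64 = 0.8501 in⁴
Required critical load P_cr = n·P = 1.8 × 30.3 = 54.54 kip = 5.454×10^4 lb
From P_cr = π²EI/(K·L)²:  L = (1/K)·√(π²EI/P_cr) = (1/0.7)·√(π²×2.12×10^7×0.8501/5.454×10^4)
L = 81.6 in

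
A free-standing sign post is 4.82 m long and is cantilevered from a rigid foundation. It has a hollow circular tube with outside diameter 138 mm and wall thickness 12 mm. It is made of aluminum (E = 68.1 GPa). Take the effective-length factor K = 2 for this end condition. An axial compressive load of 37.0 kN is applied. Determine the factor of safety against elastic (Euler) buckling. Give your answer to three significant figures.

n ≈ 1.86

Inner diameter d_i = 138 − 2×12 = 114.0 mm
I = π(d_o⁴ − d_i⁴)/64 = π(138⁴ − 114.0⁴)/64 = 9.512×10^6 mm⁴
I = 9.512×10^6 mm⁴ = 9.512×10^-6 m⁴
Effective length L_e = K·L = 2 × 4.82 = 9.640 m
P_cr = π²EI / L_e² = π² × 68.1×10⁹ × 9.512×10^-6 / 9.640² = 6.880×10^4 N
Factor of safety n = P_cr / P = 68.797 / 37.0 = 1.86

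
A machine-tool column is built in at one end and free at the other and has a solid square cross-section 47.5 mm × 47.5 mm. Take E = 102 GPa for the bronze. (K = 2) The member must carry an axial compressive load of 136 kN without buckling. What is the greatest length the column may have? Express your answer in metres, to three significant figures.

L_max ≈ 0.886 m

I = a⁴/12 = 47.5⁴/12 = 4.242×10^5 mm⁴
I = 4.242×10^-7 m⁴
At the buckling limit P_cr = P = 1.360×10^5 N
From P_cr = π²EI/(K·L)²:  L = (1/K)·√(π²EI/P_cr) = (1/2)·√(π²×1.02×10^11×4.242×10^-7/1.360×10^5)
L = 0.886 m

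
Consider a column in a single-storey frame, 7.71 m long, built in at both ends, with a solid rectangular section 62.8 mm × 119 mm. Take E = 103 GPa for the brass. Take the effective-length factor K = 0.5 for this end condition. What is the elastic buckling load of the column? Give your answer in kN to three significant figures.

P_cr ≈ 168 kN

Buckling occurs about the weak axis: I_min = h·b³/12 with b = 62.8 mm (the shorter side).
I_min = 119×62.8³/12 = 2.456×10^6 mm⁴
I = 2.456×10^6 mm⁴ = 2.456×10^-6 m⁴
Effective length L_e = K·L = 0.5 × 7.71 = 3.855 m
P_cr = π²EI / L_e² = π² × 103×10⁹ × 2.456×10^-6 / 3.855² = 1.680×10^5 N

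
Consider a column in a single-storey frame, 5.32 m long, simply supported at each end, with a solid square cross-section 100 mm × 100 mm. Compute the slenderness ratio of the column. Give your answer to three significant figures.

λ ≈ 184

I = a⁴/12 = 100⁴/12 = 8.333×10^6 mm⁴
A = 1.000×10^4 mm²;  r_min = √(I/A) = √(8.333×10^6/1.000×10^4) = 28.87 mm
L_e = K·L = 1 × 5.32 m = 5.320 m = 5320.0 mm
λ = L_e / r_min = 5320.0 / 28.87 = 184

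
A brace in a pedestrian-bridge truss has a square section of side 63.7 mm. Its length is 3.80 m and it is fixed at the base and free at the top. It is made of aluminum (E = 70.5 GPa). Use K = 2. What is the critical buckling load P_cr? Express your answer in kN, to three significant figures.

I = a⁴/12 = 63.7⁴/12 = 1.372×10^6 mm⁴
I = 1.372×10^6 mm⁴ = 1.372×10^-6 m⁴
Effective length L_e = K·L = 2 × 3.80 = 7.600 m
P_cr = π²EI / L_e² = π² × 70.5×10⁹ × 1.372×10^-6 / 7.600² = 1.653×10^4 N

P_cr ≈ 16.5 kN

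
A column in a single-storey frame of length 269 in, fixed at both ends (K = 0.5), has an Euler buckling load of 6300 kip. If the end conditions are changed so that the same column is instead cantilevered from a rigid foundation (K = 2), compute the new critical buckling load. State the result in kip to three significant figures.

P_cr ∝ 1/K², so P_cr,new = P_cr,old × (K_old/K_new)² = 6300 × (0.5/2)²
= 6300 × 0.06250 = 394 kip

P_cr ≈ 394 kip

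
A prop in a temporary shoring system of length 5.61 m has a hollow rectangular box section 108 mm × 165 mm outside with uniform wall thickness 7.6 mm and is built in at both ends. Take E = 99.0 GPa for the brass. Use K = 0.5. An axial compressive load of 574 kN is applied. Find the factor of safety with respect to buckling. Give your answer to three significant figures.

Inner dimensions: h_i = 165 − 2×7.6 = 149.8 mm, b_i = 108 − 2×7.6 = 92.80 mm
Weak-axis I_min = (h_o·b_o³ − h_i·b_i³)/12 with b_o = 108, b_i = 92.80 mm (shorter outer/inner sides).
I_min = (165×108³ − 149.8×92.80³)/12 = 7.345×10^6 mm⁴
I = 7.345×10^6 mm⁴ = 7.345×10^-6 m⁴
Effective length L_e = K·L = 0.5 × 5.61 = 2.805 m
P_cr = π²EI / L_e² = π² × 99.0×10⁹ × 7.345×10^-6 / 2.805² = 9.121×10^5 N
Factor of safety n = P_cr / P = 912.09 / 574 = 1.59

n ≈ 1.59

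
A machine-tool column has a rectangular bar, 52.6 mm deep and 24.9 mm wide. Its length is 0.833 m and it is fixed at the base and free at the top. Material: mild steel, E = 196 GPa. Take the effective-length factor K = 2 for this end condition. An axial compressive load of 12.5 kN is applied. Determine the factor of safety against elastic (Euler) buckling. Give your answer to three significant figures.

n ≈ 3.77

Buckling occurs about the weak axis: I_min = h·b³/12 with b = 24.9 mm (the shorter side).
I_min = 52.6×24.9³/12 = 6.767×10^4 mm⁴
I = 6.767×10^4 mm⁴ = 6.767×10^-8 m⁴
Effective length L_e = K·L = 2 × 0.833 = 1.666 m
P_cr = π²EI / L_e² = π² × 196×10⁹ × 6.767×10^-8 / 1.666² = 4.716×10^4 N
Factor of safety n = P_cr / P = 47.164 / 12.5 = 3.77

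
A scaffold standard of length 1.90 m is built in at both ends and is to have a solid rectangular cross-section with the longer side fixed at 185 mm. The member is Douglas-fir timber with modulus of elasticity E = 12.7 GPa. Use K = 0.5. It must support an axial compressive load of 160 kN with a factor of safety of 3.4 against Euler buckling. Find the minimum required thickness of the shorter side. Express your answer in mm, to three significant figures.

Required P_cr = n·P = 3.4 × 160 = 544.0 kN
L_e = K·L = 0.5 × 1.90 = 0.9500 m
Required I = P_cr·L_e²/(π²E) = 5.440×10^5 × 0.9500² / (π² × 1.27×10^10) = 3.917×10^-6 m⁴
I_req = 3.917×10^6 mm⁴
Rectangle, weak axis: I_min = h·b³/12 with h = 185 mm fixed  ⇒  b = (12I/h)^(1/3) = 63.3 mm

b ≈ 63.3 mm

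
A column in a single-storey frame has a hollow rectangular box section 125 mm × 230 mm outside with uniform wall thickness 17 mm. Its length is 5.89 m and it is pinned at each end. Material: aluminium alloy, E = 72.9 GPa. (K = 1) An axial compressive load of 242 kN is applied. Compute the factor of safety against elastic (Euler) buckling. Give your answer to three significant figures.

Inner dimensions: h_i = 230 − 2×17 = 196.0 mm, b_i = 125 − 2×17 = 91.00 mm
Weak-axis I_min = (h_o·b_o³ − h_i·b_i³)/12 with b_o = 125, b_i = 91.00 mm (shorter outer/inner sides).
I_min = (230×125³ − 196.0×91.00³)/12 = 2.513×10^7 mm⁴
I = 2.513×10^7 mm⁴ = 2.513×10^-5 m⁴
Effective length L_e = K·L = 1 × 5.89 = 5.890 m
P_cr = π²EI / L_e² = π² × 72.9×10⁹ × 2.513×10^-5 / 5.890² = 5.211×10^5 N
Factor of safety n = P_cr / P = 521.11 / 242 = 2.15

n ≈ 2.15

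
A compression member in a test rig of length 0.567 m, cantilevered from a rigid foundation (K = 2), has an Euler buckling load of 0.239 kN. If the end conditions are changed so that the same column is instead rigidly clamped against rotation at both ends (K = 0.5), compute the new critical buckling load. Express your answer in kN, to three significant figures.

P_cr ≈ 3.82 kN

P_cr ∝ 1/K², so P_cr,new = P_cr,old × (K_old/K_new)² = 0.239 × (2/0.5)²
= 0.239 × 16.00 = 3.82 kN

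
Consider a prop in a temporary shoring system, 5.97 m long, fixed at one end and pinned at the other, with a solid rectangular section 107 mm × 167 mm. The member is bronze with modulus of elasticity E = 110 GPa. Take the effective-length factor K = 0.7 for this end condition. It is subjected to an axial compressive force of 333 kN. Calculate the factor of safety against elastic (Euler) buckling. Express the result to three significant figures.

Buckling occurs about the weak axis: I_min = h·b³/12 with b = 107 mm (the shorter side).
I_min = 167×107³/12 = 1.705×10^7 mm⁴
I = 1.705×10^7 mm⁴ = 1.705×10^-5 m⁴
Effective length L_e = K·L = 0.7 × 5.97 = 4.179 m
P_cr = π²EI / L_e² = π² × 110×10⁹ × 1.705×10^-5 / 4.179² = 1.060×10^6 N
Factor of safety n = P_cr / P = 1059.8 / 333 = 3.18

n ≈ 3.18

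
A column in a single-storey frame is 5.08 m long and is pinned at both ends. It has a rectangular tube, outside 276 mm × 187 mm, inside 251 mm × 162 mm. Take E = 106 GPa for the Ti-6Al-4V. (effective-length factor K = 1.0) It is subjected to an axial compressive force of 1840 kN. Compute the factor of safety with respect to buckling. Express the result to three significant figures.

Weak-axis I_min = (h_o·b_o³ − h_i·b_i³)/12 with b_o = 187, b_i = 162.0 mm (shorter outer/inner sides).
I_min = (276×187³ − 251.0×162.0³)/12 = 6.147×10^7 mm⁴
I = 6.147×10^7 mm⁴ = 6.147×10^-5 m⁴
Effective length L_e = K·L = 1 × 5.08 = 5.080 m
P_cr = π²EI / L_e² = π² × 106×10⁹ × 6.147×10^-5 / 5.080² = 2.492×10^6 N
Factor of safety n = P_cr / P = 2492.1 / 1840 = 1.35

n ≈ 1.35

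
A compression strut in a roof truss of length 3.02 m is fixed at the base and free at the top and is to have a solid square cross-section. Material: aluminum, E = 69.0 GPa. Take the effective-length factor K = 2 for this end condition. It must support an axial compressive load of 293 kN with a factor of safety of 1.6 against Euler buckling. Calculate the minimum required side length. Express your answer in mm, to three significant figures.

Required P_cr = n·P = 1.6 × 293 = 468.8 kN
L_e = K·L = 2 × 3.02 = 6.040 m
Required I = P_cr·L_e²/(π²E) = 4.688×10^5 × 6.040² / (π² × 6.90×10^10) = 2.511×10^-5 m⁴
I_req = 2.511×10^7 mm⁴
Solid square: I = a⁴/12  ⇒  a = (12I)^(1/4) = (12×2.511×10^7)^(1/4) = 132 mm

a ≈ 132 mm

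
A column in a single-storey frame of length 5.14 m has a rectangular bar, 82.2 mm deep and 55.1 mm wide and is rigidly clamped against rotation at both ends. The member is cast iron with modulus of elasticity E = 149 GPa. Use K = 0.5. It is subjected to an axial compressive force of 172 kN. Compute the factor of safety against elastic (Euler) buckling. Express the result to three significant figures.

n ≈ 1.48

Buckling occurs about the weak axis: I_min = h·b³/12 with b = 55.1 mm (the shorter side).
I_min = 82.2×55.1³/12 = 1.146×10^6 mm⁴
I = 1.146×10^6 mm⁴ = 1.146×10^-6 m⁴
Effective length L_e = K·L = 0.5 × 5.14 = 2.570 m
P_cr = π²EI / L_e² = π² × 149×10⁹ × 1.146×10^-6 / 2.570² = 2.551×10^5 N
Factor of safety n = P_cr / P = 255.13 / 172 = 1.48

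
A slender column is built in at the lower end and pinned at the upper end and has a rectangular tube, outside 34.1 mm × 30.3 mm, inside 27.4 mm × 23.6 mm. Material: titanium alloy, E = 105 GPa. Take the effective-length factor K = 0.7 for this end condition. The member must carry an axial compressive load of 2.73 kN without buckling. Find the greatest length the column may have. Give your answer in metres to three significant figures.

Weak-axis I_min = (h_o·b_o³ − h_i·b_i³)/12 with b_o = 30.3, b_i = 23.60 mm (shorter outer/inner sides).
I_min = (34.1×30.3³ − 27.40×23.60³)/12 = 4.904×10^4 mm⁴
I = 4.904×10^-8 m⁴
At the buckling limit P_cr = P = 2.730×10^3 N
From P_cr = π²EI/(K·L)²:  L = (1/K)·√(π²EI/P_cr) = (1/0.7)·√(π²×1.05×10^11×4.904×10^-8/2.730×10^3)
L = 6.16 m

L_max ≈ 6.16 m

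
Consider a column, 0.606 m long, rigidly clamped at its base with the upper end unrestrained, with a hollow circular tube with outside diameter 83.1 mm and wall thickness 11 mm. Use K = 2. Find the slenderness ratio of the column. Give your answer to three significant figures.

Inner diameter d_i = 83.1 − 2×11 = 61.10 mm
I = π(d_o⁴ − d_i⁴)/64 = π(83.1⁴ − 61.10⁴)/64 = 1.657×10^6 mm⁴
A = 2.492×10^3 mm²;  r_min = √(I/A) = √(1.657×10^6/2.492×10^3) = 25.79 mm
L_e = K·L = 2 × 0.606 m = 1.212 m = 1212.0 mm
λ = L_e / r_min = 1212.0 / 25.79 = 47.0

λ ≈ 47.0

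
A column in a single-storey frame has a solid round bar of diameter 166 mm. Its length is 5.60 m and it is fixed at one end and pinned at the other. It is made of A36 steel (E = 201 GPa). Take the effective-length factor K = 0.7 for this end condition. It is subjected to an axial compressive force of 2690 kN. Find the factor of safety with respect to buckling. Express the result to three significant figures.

n ≈ 1.79

I = πd⁴/64 = π×166⁴/64 = 3.727×10^7 mm⁴
I = 3.727×10^7 mm⁴ = 3.727×10^-5 m⁴
Effective length L_e = K·L = 0.7 × 5.60 = 3.920 m
P_cr = π²EI / L_e² = π² × 201×10⁹ × 3.727×10^-5 / 3.920² = 4.812×10^6 N
Factor of safety n = P_cr / P = 4812.0 / 2690 = 1.79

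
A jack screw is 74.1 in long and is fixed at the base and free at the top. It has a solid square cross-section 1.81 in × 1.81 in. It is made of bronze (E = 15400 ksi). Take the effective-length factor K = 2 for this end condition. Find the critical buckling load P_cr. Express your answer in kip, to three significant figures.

I = a⁴/12 = 1.81⁴/12 = 0.8944 in⁴
Effective length L_e = K·L = 2 × 74.1 = 148.2 in
P_cr = π²EI / L_e² = π² × 15400×10³ × 0.8944 / 148.2² = 6.190×10^3 lb

P_cr ≈ 6.19 kip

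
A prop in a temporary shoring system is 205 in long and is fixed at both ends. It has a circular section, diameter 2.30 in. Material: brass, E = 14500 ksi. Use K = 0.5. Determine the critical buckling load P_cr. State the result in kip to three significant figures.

I = πd⁴/64 = π×2.30⁴/64 = 1.374 in⁴
Effective length L_e = K·L = 0.5 × 205 = 102.5 in
P_cr = π²EI / L_e² = π² × 14500×10³ × 1.374 / 102.5² = 1.871×10^4 lb

P_cr ≈ 18.7 kip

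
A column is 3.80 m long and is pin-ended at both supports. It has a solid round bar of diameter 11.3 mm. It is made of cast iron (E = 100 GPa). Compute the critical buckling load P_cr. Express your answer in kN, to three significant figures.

I = πd⁴/64 = π×11.3⁴/64 = 800.4 mm⁴
I = 800.4 mm⁴ = 8.004×10^-10 m⁴
Effective length L_e = K·L = 1 × 3.80 = 3.800 m
P_cr = π²EI / L_e² = π² × 100×10⁹ × 8.004×10^-10 / 3.800² = 54.70 N

P_cr ≈ 0.0547 kN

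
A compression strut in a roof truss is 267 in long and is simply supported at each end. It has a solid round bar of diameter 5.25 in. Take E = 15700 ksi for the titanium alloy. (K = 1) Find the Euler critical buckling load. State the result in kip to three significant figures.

I = πd⁴/64 = π×5.25⁴/64 = 37.29 in⁴
Effective length L_e = K·L = 1 × 267 = 267.0 in
P_cr = π²EI / L_e² = π² × 15700×10³ × 37.29 / 267.0² = 8.106×10^4 lb

P_cr ≈ 81.1 kip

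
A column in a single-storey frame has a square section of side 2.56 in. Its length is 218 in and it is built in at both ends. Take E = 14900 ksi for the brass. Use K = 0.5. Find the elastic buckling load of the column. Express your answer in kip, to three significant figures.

P_cr ≈ 44.3 kip

I = a⁴/12 = 2.56⁴/12 = 3.579 in⁴
Effective length L_e = K·L = 0.5 × 218 = 109.0 in
P_cr = π²EI / L_e² = π² × 14900×10³ × 3.579 / 109.0² = 4.430×10^4 lb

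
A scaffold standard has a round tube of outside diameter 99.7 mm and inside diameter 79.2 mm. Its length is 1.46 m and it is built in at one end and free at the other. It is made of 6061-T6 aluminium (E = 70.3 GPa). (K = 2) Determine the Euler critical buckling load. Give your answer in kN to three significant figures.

d_o = 99.7 mm, d_i = 79.2 mm
I = π(d_o⁴ − d_i⁴)/64 = π(99.7⁴ − 79.20⁴)/64 = 2.919×10^6 mm⁴
I = 2.919×10^6 mm⁴ = 2.919×10^-6 m⁴
Effective length L_e = K·L = 2 × 1.46 = 2.920 m
P_cr = π²EI / L_e² = π² × 70.3×10⁹ × 2.919×10^-6 / 2.920² = 2.375×10^5 N

P_cr ≈ 238 kN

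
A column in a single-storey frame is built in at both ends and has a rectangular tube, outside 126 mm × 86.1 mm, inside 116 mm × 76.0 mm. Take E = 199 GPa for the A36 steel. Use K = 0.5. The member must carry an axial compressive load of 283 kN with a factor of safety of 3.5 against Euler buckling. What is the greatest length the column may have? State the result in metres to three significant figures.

L_max ≈ 4.42 m

Weak-axis I_min = (h_o·b_o³ − h_i·b_i³)/12 with b_o = 86.1, b_i = 76.00 mm (shorter outer/inner sides).
I_min = (126×86.1³ − 116.0×76.00³)/12 = 2.458×10^6 mm⁴
I = 2.458×10^-6 m⁴
Required critical load P_cr = n·P = 3.5 × 283 = 990.5 kN = 9.905×10^5 N
From P_cr = π²EI/(K·L)²:  L = (1/K)·√(π²EI/P_cr) = (1/0.5)·√(π²×1.99×10^11×2.458×10^-6/9.905×10^5)
L = 4.42 m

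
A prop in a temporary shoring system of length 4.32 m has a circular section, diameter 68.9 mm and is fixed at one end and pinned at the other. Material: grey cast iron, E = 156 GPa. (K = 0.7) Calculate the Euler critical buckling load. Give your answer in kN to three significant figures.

I = πd⁴/64 = π×68.9⁴/64 = 1.106×10^6 mm⁴
I = 1.106×10^6 mm⁴ = 1.106×10^-6 m⁴
Effective length L_e = K·L = 0.7 × 4.32 = 3.024 m
P_cr = π²EI / L_e² = π² × 156×10⁹ × 1.106×10^-6 / 3.024² = 1.863×10^5 N

P_cr ≈ 186 kN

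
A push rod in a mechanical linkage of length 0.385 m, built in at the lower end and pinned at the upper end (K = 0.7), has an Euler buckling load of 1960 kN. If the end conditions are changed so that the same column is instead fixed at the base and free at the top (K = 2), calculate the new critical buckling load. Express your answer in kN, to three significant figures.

P_cr ∝ 1/K², so P_cr,new = P_cr,old × (K_old/K_new)² = 1960 × (0.7/2)²
= 1960 × 0.1225 = 240 kN

P_cr ≈ 240 kN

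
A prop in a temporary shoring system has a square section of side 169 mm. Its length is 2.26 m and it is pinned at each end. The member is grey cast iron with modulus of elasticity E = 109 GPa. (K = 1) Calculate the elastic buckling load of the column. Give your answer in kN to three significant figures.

I = a⁴/12 = 169⁴/12 = 6.798×10^7 mm⁴
I = 6.798×10^7 mm⁴ = 6.798×10^-5 m⁴
Effective length L_e = K·L = 1 × 2.26 = 2.260 m
P_cr = π²EI / L_e² = π² × 109×10⁹ × 6.798×10^-5 / 2.260² = 1.432×10^7 N

P_cr ≈ 14300 kN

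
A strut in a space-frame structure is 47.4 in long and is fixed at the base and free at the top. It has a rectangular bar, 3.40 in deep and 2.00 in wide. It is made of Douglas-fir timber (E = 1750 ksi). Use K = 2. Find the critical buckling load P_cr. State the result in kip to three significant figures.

Buckling occurs about the weak axis: I_min = h·b³/12 with b = 2.00 in (the shorter side).
I_min = 3.40×2.00³/12 = 2.267 in⁴
Effective length L_e = K·L = 2 × 47.4 = 94.80 in
P_cr = π²EI / L_e² = π² × 1750×10³ × 2.267 / 94.80² = 4.356×10^3 lb

P_cr ≈ 4.36 kip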